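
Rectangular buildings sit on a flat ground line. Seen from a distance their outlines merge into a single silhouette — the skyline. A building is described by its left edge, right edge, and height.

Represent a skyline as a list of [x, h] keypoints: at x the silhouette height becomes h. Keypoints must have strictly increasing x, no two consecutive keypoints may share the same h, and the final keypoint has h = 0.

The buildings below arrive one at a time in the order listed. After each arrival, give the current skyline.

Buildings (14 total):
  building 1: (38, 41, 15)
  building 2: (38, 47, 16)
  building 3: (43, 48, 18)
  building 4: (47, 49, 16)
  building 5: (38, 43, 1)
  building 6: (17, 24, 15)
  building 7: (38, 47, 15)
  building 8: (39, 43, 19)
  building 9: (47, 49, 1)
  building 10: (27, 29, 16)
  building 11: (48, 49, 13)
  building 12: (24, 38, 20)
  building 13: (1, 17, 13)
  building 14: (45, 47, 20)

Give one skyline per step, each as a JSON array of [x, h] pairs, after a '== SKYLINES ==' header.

== SKYLINES ==
[[38,15],[41,0]]
[[38,16],[47,0]]
[[38,16],[43,18],[48,0]]
[[38,16],[43,18],[48,16],[49,0]]
[[38,16],[43,18],[48,16],[49,0]]
[[17,15],[24,0],[38,16],[43,18],[48,16],[49,0]]
[[17,15],[24,0],[38,16],[43,18],[48,16],[49,0]]
[[17,15],[24,0],[38,16],[39,19],[43,18],[48,16],[49,0]]
[[17,15],[24,0],[38,16],[39,19],[43,18],[48,16],[49,0]]
[[17,15],[24,0],[27,16],[29,0],[38,16],[39,19],[43,18],[48,16],[49,0]]
[[17,15],[24,0],[27,16],[29,0],[38,16],[39,19],[43,18],[48,16],[49,0]]
[[17,15],[24,20],[38,16],[39,19],[43,18],[48,16],[49,0]]
[[1,13],[17,15],[24,20],[38,16],[39,19],[43,18],[48,16],[49,0]]
[[1,13],[17,15],[24,20],[38,16],[39,19],[43,18],[45,20],[47,18],[48,16],[49,0]]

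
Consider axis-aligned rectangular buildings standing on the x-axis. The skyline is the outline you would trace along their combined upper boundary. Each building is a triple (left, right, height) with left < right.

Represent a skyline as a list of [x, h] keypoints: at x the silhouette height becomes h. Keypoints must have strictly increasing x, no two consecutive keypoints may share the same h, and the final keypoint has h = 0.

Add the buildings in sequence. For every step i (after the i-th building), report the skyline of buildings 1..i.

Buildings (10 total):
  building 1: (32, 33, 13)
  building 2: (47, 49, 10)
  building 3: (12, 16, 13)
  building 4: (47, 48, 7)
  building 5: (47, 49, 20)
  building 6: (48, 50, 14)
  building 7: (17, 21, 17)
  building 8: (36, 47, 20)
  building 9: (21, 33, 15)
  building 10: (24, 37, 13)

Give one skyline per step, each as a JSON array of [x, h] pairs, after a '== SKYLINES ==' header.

== SKYLINES ==
[[32,13],[33,0]]
[[32,13],[33,0],[47,10],[49,0]]
[[12,13],[16,0],[32,13],[33,0],[47,10],[49,0]]
[[12,13],[16,0],[32,13],[33,0],[47,10],[49,0]]
[[12,13],[16,0],[32,13],[33,0],[47,20],[49,0]]
[[12,13],[16,0],[32,13],[33,0],[47,20],[49,14],[50,0]]
[[12,13],[16,0],[17,17],[21,0],[32,13],[33,0],[47,20],[49,14],[50,0]]
[[12,13],[16,0],[17,17],[21,0],[32,13],[33,0],[36,20],[49,14],[50,0]]
[[12,13],[16,0],[17,17],[21,15],[33,0],[36,20],[49,14],[50,0]]
[[12,13],[16,0],[17,17],[21,15],[33,13],[36,20],[49,14],[50,0]]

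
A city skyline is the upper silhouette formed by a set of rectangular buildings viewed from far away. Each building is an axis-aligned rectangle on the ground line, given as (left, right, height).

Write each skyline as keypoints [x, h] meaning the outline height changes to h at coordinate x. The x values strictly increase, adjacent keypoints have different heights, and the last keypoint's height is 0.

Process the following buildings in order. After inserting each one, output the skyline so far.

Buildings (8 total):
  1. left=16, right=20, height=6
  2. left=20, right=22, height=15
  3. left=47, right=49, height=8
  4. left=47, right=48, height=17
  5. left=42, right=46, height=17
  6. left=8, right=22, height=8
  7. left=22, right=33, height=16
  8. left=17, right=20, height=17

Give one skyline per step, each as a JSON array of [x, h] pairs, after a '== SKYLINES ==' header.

== SKYLINES ==
[[16,6],[20,0]]
[[16,6],[20,15],[22,0]]
[[16,6],[20,15],[22,0],[47,8],[49,0]]
[[16,6],[20,15],[22,0],[47,17],[48,8],[49,0]]
[[16,6],[20,15],[22,0],[42,17],[46,0],[47,17],[48,8],[49,0]]
[[8,8],[20,15],[22,0],[42,17],[46,0],[47,17],[48,8],[49,0]]
[[8,8],[20,15],[22,16],[33,0],[42,17],[46,0],[47,17],[48,8],[49,0]]
[[8,8],[17,17],[20,15],[22,16],[33,0],[42,17],[46,0],[47,17],[48,8],[49,0]]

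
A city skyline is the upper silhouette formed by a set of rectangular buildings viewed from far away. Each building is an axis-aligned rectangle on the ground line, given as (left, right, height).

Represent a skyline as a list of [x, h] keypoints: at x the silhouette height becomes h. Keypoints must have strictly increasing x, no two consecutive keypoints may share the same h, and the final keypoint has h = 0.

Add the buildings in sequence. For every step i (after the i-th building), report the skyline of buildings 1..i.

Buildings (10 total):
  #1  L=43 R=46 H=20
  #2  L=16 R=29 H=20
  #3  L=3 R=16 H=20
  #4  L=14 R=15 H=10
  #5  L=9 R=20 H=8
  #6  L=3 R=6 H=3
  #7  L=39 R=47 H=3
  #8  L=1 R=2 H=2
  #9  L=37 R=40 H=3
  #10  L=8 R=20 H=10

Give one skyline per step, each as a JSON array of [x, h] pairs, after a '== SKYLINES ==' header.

== SKYLINES ==
[[43,20],[46,0]]
[[16,20],[29,0],[43,20],[46,0]]
[[3,20],[29,0],[43,20],[46,0]]
[[3,20],[29,0],[43,20],[46,0]]
[[3,20],[29,0],[43,20],[46,0]]
[[3,20],[29,0],[43,20],[46,0]]
[[3,20],[29,0],[39,3],[43,20],[46,3],[47,0]]
[[1,2],[2,0],[3,20],[29,0],[39,3],[43,20],[46,3],[47,0]]
[[1,2],[2,0],[3,20],[29,0],[37,3],[43,20],[46,3],[47,0]]
[[1,2],[2,0],[3,20],[29,0],[37,3],[43,20],[46,3],[47,0]]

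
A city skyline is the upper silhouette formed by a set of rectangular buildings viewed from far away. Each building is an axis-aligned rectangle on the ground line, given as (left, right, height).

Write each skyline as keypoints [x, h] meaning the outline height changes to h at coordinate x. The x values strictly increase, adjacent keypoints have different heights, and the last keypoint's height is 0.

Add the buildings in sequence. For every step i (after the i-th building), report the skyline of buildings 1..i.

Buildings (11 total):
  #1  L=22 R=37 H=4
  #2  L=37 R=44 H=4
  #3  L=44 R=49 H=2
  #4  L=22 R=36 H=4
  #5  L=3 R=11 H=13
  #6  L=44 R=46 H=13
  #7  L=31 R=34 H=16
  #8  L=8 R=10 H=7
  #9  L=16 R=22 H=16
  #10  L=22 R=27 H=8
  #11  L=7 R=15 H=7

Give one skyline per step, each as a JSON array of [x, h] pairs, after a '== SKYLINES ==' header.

== SKYLINES ==
[[22,4],[37,0]]
[[22,4],[44,0]]
[[22,4],[44,2],[49,0]]
[[22,4],[44,2],[49,0]]
[[3,13],[11,0],[22,4],[44,2],[49,0]]
[[3,13],[11,0],[22,4],[44,13],[46,2],[49,0]]
[[3,13],[11,0],[22,4],[31,16],[34,4],[44,13],[46,2],[49,0]]
[[3,13],[11,0],[22,4],[31,16],[34,4],[44,13],[46,2],[49,0]]
[[3,13],[11,0],[16,16],[22,4],[31,16],[34,4],[44,13],[46,2],[49,0]]
[[3,13],[11,0],[16,16],[22,8],[27,4],[31,16],[34,4],[44,13],[46,2],[49,0]]
[[3,13],[11,7],[15,0],[16,16],[22,8],[27,4],[31,16],[34,4],[44,13],[46,2],[49,0]]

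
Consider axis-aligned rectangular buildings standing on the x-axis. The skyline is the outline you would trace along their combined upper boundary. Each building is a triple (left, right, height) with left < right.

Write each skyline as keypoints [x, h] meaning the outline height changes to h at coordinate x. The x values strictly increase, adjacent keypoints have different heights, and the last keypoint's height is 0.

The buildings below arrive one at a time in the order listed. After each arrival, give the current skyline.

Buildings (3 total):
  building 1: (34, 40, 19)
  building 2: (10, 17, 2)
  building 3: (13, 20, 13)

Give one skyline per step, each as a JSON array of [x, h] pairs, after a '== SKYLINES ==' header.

== SKYLINES ==
[[34,19],[40,0]]
[[10,2],[17,0],[34,19],[40,0]]
[[10,2],[13,13],[20,0],[34,19],[40,0]]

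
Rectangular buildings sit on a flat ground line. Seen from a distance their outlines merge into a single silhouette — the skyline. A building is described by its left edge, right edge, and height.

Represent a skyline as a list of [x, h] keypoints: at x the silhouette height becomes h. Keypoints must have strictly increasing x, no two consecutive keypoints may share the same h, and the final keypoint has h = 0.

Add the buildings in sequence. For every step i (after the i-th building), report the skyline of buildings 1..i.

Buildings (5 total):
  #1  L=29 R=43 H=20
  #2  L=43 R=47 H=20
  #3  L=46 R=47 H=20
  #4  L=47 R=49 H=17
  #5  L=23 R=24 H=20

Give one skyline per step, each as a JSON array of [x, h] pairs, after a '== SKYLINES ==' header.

== SKYLINES ==
[[29,20],[43,0]]
[[29,20],[47,0]]
[[29,20],[47,0]]
[[29,20],[47,17],[49,0]]
[[23,20],[24,0],[29,20],[47,17],[49,0]]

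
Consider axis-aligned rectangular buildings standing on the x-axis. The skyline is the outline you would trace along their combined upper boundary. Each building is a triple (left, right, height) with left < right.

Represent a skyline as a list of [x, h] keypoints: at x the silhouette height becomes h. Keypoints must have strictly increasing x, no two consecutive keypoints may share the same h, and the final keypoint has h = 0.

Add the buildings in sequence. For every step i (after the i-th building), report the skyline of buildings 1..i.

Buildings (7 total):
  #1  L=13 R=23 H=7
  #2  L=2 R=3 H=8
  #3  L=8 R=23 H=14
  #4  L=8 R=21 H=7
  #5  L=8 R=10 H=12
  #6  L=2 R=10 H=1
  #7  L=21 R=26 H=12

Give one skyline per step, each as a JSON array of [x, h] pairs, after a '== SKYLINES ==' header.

== SKYLINES ==
[[13,7],[23,0]]
[[2,8],[3,0],[13,7],[23,0]]
[[2,8],[3,0],[8,14],[23,0]]
[[2,8],[3,0],[8,14],[23,0]]
[[2,8],[3,0],[8,14],[23,0]]
[[2,8],[3,1],[8,14],[23,0]]
[[2,8],[3,1],[8,14],[23,12],[26,0]]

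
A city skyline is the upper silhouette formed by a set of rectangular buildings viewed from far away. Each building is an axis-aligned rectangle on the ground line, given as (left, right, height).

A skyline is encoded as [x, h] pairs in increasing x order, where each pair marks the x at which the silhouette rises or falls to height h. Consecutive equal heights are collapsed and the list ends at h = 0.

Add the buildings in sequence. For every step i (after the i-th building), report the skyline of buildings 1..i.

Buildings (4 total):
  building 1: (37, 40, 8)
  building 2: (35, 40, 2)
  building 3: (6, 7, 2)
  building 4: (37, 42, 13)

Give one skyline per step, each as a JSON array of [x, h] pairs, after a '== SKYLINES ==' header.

== SKYLINES ==
[[37,8],[40,0]]
[[35,2],[37,8],[40,0]]
[[6,2],[7,0],[35,2],[37,8],[40,0]]
[[6,2],[7,0],[35,2],[37,13],[42,0]]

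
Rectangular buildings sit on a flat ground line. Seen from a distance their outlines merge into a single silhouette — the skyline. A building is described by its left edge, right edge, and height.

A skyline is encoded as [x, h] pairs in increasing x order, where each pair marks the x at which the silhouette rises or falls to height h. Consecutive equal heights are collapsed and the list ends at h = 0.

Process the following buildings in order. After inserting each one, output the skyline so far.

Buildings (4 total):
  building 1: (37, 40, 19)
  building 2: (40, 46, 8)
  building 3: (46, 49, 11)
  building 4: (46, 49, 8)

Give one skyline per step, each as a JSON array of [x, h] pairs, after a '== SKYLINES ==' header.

== SKYLINES ==
[[37,19],[40,0]]
[[37,19],[40,8],[46,0]]
[[37,19],[40,8],[46,11],[49,0]]
[[37,19],[40,8],[46,11],[49,0]]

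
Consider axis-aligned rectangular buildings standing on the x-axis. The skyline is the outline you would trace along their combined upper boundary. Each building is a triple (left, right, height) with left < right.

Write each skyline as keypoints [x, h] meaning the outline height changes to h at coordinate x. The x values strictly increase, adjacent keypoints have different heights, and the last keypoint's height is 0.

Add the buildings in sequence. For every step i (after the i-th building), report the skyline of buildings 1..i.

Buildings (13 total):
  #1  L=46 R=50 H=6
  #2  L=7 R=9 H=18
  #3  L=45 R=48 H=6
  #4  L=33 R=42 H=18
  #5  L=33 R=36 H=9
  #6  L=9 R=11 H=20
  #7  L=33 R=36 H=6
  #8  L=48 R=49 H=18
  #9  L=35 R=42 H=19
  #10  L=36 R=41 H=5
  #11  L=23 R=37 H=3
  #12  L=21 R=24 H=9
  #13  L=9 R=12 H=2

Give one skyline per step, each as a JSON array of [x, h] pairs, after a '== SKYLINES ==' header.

== SKYLINES ==
[[46,6],[50,0]]
[[7,18],[9,0],[46,6],[50,0]]
[[7,18],[9,0],[45,6],[50,0]]
[[7,18],[9,0],[33,18],[42,0],[45,6],[50,0]]
[[7,18],[9,0],[33,18],[42,0],[45,6],[50,0]]
[[7,18],[9,20],[11,0],[33,18],[42,0],[45,6],[50,0]]
[[7,18],[9,20],[11,0],[33,18],[42,0],[45,6],[50,0]]
[[7,18],[9,20],[11,0],[33,18],[42,0],[45,6],[48,18],[49,6],[50,0]]
[[7,18],[9,20],[11,0],[33,18],[35,19],[42,0],[45,6],[48,18],[49,6],[50,0]]
[[7,18],[9,20],[11,0],[33,18],[35,19],[42,0],[45,6],[48,18],[49,6],[50,0]]
[[7,18],[9,20],[11,0],[23,3],[33,18],[35,19],[42,0],[45,6],[48,18],[49,6],[50,0]]
[[7,18],[9,20],[11,0],[21,9],[24,3],[33,18],[35,19],[42,0],[45,6],[48,18],[49,6],[50,0]]
[[7,18],[9,20],[11,2],[12,0],[21,9],[24,3],[33,18],[35,19],[42,0],[45,6],[48,18],[49,6],[50,0]]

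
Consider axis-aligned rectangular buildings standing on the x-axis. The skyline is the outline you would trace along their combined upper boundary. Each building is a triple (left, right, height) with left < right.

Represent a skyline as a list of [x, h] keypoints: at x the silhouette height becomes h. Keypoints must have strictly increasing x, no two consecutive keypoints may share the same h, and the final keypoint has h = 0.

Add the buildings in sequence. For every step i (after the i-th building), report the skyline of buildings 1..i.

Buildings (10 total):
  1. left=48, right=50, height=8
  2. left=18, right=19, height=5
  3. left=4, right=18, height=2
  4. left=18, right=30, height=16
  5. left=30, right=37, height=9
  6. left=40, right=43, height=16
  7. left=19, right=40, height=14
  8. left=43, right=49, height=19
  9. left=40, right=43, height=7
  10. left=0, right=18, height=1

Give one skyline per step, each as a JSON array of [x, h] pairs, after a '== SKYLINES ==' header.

== SKYLINES ==
[[48,8],[50,0]]
[[18,5],[19,0],[48,8],[50,0]]
[[4,2],[18,5],[19,0],[48,8],[50,0]]
[[4,2],[18,16],[30,0],[48,8],[50,0]]
[[4,2],[18,16],[30,9],[37,0],[48,8],[50,0]]
[[4,2],[18,16],[30,9],[37,0],[40,16],[43,0],[48,8],[50,0]]
[[4,2],[18,16],[30,14],[40,16],[43,0],[48,8],[50,0]]
[[4,2],[18,16],[30,14],[40,16],[43,19],[49,8],[50,0]]
[[4,2],[18,16],[30,14],[40,16],[43,19],[49,8],[50,0]]
[[0,1],[4,2],[18,16],[30,14],[40,16],[43,19],[49,8],[50,0]]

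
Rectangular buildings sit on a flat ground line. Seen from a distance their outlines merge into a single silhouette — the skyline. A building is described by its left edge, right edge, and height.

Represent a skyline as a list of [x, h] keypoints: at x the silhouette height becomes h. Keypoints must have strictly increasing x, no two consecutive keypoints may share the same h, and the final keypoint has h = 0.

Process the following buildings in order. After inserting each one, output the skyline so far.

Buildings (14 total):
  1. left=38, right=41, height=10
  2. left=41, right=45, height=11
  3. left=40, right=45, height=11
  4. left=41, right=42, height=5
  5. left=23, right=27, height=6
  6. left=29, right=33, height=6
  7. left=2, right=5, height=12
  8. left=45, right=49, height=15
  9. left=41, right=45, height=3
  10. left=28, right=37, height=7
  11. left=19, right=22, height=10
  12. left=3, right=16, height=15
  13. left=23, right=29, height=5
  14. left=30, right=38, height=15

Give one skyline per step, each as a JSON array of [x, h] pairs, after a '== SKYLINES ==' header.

== SKYLINES ==
[[38,10],[41,0]]
[[38,10],[41,11],[45,0]]
[[38,10],[40,11],[45,0]]
[[38,10],[40,11],[45,0]]
[[23,6],[27,0],[38,10],[40,11],[45,0]]
[[23,6],[27,0],[29,6],[33,0],[38,10],[40,11],[45,0]]
[[2,12],[5,0],[23,6],[27,0],[29,6],[33,0],[38,10],[40,11],[45,0]]
[[2,12],[5,0],[23,6],[27,0],[29,6],[33,0],[38,10],[40,11],[45,15],[49,0]]
[[2,12],[5,0],[23,6],[27,0],[29,6],[33,0],[38,10],[40,11],[45,15],[49,0]]
[[2,12],[5,0],[23,6],[27,0],[28,7],[37,0],[38,10],[40,11],[45,15],[49,0]]
[[2,12],[5,0],[19,10],[22,0],[23,6],[27,0],[28,7],[37,0],[38,10],[40,11],[45,15],[49,0]]
[[2,12],[3,15],[16,0],[19,10],[22,0],[23,6],[27,0],[28,7],[37,0],[38,10],[40,11],[45,15],[49,0]]
[[2,12],[3,15],[16,0],[19,10],[22,0],[23,6],[27,5],[28,7],[37,0],[38,10],[40,11],[45,15],[49,0]]
[[2,12],[3,15],[16,0],[19,10],[22,0],[23,6],[27,5],[28,7],[30,15],[38,10],[40,11],[45,15],[49,0]]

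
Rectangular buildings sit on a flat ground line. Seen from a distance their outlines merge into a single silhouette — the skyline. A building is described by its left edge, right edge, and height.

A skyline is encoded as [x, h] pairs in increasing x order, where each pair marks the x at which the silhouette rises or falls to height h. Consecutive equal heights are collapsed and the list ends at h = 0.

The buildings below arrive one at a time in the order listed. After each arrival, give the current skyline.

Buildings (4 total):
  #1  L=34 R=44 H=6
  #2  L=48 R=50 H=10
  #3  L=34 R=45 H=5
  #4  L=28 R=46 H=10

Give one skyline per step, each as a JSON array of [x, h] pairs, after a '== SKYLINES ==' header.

== SKYLINES ==
[[34,6],[44,0]]
[[34,6],[44,0],[48,10],[50,0]]
[[34,6],[44,5],[45,0],[48,10],[50,0]]
[[28,10],[46,0],[48,10],[50,0]]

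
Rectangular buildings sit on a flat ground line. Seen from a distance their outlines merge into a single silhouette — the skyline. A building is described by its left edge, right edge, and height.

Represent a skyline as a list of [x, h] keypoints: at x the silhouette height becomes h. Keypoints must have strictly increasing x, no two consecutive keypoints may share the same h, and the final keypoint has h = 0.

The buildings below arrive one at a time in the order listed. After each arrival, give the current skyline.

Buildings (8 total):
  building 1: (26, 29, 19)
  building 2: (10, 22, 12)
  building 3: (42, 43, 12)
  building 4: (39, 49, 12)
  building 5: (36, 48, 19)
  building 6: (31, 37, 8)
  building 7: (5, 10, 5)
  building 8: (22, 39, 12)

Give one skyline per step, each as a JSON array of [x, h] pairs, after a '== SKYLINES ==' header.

== SKYLINES ==
[[26,19],[29,0]]
[[10,12],[22,0],[26,19],[29,0]]
[[10,12],[22,0],[26,19],[29,0],[42,12],[43,0]]
[[10,12],[22,0],[26,19],[29,0],[39,12],[49,0]]
[[10,12],[22,0],[26,19],[29,0],[36,19],[48,12],[49,0]]
[[10,12],[22,0],[26,19],[29,0],[31,8],[36,19],[48,12],[49,0]]
[[5,5],[10,12],[22,0],[26,19],[29,0],[31,8],[36,19],[48,12],[49,0]]
[[5,5],[10,12],[26,19],[29,12],[36,19],[48,12],[49,0]]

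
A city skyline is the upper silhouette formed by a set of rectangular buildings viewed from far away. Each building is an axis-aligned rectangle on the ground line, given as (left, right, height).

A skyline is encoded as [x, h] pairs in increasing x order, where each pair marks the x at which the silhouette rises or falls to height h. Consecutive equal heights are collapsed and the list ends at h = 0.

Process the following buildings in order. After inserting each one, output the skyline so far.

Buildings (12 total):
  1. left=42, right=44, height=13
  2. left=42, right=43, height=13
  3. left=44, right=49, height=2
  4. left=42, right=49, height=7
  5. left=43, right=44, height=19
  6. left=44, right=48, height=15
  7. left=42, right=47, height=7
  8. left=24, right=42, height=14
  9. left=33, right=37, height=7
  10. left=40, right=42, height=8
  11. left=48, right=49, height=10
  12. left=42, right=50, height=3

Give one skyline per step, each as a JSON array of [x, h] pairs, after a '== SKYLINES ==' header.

== SKYLINES ==
[[42,13],[44,0]]
[[42,13],[44,0]]
[[42,13],[44,2],[49,0]]
[[42,13],[44,7],[49,0]]
[[42,13],[43,19],[44,7],[49,0]]
[[42,13],[43,19],[44,15],[48,7],[49,0]]
[[42,13],[43,19],[44,15],[48,7],[49,0]]
[[24,14],[42,13],[43,19],[44,15],[48,7],[49,0]]
[[24,14],[42,13],[43,19],[44,15],[48,7],[49,0]]
[[24,14],[42,13],[43,19],[44,15],[48,7],[49,0]]
[[24,14],[42,13],[43,19],[44,15],[48,10],[49,0]]
[[24,14],[42,13],[43,19],[44,15],[48,10],[49,3],[50,0]]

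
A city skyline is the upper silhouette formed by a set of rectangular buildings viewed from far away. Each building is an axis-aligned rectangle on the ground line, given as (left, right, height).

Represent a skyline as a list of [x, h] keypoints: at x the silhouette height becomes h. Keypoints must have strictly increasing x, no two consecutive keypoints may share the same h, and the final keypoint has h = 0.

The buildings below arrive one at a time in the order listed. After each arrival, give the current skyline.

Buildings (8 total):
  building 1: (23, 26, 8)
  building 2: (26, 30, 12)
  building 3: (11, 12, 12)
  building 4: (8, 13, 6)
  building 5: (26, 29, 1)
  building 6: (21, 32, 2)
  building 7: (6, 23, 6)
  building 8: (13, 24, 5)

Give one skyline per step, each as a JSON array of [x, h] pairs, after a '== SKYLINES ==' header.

== SKYLINES ==
[[23,8],[26,0]]
[[23,8],[26,12],[30,0]]
[[11,12],[12,0],[23,8],[26,12],[30,0]]
[[8,6],[11,12],[12,6],[13,0],[23,8],[26,12],[30,0]]
[[8,6],[11,12],[12,6],[13,0],[23,8],[26,12],[30,0]]
[[8,6],[11,12],[12,6],[13,0],[21,2],[23,8],[26,12],[30,2],[32,0]]
[[6,6],[11,12],[12,6],[23,8],[26,12],[30,2],[32,0]]
[[6,6],[11,12],[12,6],[23,8],[26,12],[30,2],[32,0]]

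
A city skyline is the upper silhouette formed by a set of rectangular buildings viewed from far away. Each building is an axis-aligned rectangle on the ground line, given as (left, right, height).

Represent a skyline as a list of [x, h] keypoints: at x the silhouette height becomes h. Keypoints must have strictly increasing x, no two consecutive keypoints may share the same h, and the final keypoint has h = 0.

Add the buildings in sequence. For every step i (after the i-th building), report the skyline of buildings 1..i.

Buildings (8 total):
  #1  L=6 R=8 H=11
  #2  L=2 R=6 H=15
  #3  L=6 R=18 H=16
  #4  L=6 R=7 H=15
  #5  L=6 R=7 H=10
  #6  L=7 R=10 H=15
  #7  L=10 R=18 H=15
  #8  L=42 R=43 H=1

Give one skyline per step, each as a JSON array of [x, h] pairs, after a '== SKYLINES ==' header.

== SKYLINES ==
[[6,11],[8,0]]
[[2,15],[6,11],[8,0]]
[[2,15],[6,16],[18,0]]
[[2,15],[6,16],[18,0]]
[[2,15],[6,16],[18,0]]
[[2,15],[6,16],[18,0]]
[[2,15],[6,16],[18,0]]
[[2,15],[6,16],[18,0],[42,1],[43,0]]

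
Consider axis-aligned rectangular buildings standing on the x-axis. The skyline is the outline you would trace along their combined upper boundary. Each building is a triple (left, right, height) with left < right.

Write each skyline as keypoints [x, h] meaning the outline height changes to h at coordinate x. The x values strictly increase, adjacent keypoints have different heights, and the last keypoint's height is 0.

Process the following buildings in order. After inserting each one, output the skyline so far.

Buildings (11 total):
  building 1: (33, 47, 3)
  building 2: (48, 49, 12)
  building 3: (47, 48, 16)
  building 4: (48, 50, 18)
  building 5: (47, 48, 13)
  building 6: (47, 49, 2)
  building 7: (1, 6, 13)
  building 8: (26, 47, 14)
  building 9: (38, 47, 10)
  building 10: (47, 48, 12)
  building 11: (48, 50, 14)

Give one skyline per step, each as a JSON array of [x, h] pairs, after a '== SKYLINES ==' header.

== SKYLINES ==
[[33,3],[47,0]]
[[33,3],[47,0],[48,12],[49,0]]
[[33,3],[47,16],[48,12],[49,0]]
[[33,3],[47,16],[48,18],[50,0]]
[[33,3],[47,16],[48,18],[50,0]]
[[33,3],[47,16],[48,18],[50,0]]
[[1,13],[6,0],[33,3],[47,16],[48,18],[50,0]]
[[1,13],[6,0],[26,14],[47,16],[48,18],[50,0]]
[[1,13],[6,0],[26,14],[47,16],[48,18],[50,0]]
[[1,13],[6,0],[26,14],[47,16],[48,18],[50,0]]
[[1,13],[6,0],[26,14],[47,16],[48,18],[50,0]]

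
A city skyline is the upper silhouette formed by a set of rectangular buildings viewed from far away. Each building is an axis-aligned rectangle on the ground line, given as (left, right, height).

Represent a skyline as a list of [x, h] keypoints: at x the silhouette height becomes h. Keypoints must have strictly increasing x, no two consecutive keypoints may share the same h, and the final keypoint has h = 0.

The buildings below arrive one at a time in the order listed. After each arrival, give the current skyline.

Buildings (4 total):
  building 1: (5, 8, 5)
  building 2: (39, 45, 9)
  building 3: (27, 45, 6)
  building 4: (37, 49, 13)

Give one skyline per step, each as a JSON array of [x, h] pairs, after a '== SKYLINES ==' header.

== SKYLINES ==
[[5,5],[8,0]]
[[5,5],[8,0],[39,9],[45,0]]
[[5,5],[8,0],[27,6],[39,9],[45,0]]
[[5,5],[8,0],[27,6],[37,13],[49,0]]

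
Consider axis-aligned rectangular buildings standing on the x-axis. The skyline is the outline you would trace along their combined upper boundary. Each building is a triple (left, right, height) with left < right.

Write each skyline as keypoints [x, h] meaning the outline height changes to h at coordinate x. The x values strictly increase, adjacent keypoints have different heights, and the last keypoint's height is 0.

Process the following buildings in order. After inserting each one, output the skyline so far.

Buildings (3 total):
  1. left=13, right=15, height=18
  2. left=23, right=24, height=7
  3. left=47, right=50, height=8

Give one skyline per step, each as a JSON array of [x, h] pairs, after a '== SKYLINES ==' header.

== SKYLINES ==
[[13,18],[15,0]]
[[13,18],[15,0],[23,7],[24,0]]
[[13,18],[15,0],[23,7],[24,0],[47,8],[50,0]]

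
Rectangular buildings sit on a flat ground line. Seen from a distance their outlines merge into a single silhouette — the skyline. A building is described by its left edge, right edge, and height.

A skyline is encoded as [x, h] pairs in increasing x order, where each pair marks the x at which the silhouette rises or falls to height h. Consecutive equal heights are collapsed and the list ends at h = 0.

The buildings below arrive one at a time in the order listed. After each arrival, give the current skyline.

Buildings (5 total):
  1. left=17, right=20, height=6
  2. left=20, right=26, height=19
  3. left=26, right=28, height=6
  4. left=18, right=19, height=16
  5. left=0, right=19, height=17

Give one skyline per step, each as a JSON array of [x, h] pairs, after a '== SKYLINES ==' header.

== SKYLINES ==
[[17,6],[20,0]]
[[17,6],[20,19],[26,0]]
[[17,6],[20,19],[26,6],[28,0]]
[[17,6],[18,16],[19,6],[20,19],[26,6],[28,0]]
[[0,17],[19,6],[20,19],[26,6],[28,0]]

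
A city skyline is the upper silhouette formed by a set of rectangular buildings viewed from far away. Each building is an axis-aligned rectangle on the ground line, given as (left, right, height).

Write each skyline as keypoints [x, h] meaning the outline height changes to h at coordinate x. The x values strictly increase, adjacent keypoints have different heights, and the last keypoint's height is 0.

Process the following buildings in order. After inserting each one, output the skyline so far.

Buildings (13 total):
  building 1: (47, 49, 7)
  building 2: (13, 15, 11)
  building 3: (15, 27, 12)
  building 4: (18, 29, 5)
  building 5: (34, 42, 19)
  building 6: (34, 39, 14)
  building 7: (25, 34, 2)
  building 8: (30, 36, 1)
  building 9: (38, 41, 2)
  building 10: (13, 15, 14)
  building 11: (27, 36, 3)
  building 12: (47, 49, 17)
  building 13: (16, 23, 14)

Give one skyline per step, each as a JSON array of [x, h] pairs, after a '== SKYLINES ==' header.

== SKYLINES ==
[[47,7],[49,0]]
[[13,11],[15,0],[47,7],[49,0]]
[[13,11],[15,12],[27,0],[47,7],[49,0]]
[[13,11],[15,12],[27,5],[29,0],[47,7],[49,0]]
[[13,11],[15,12],[27,5],[29,0],[34,19],[42,0],[47,7],[49,0]]
[[13,11],[15,12],[27,5],[29,0],[34,19],[42,0],[47,7],[49,0]]
[[13,11],[15,12],[27,5],[29,2],[34,19],[42,0],[47,7],[49,0]]
[[13,11],[15,12],[27,5],[29,2],[34,19],[42,0],[47,7],[49,0]]
[[13,11],[15,12],[27,5],[29,2],[34,19],[42,0],[47,7],[49,0]]
[[13,14],[15,12],[27,5],[29,2],[34,19],[42,0],[47,7],[49,0]]
[[13,14],[15,12],[27,5],[29,3],[34,19],[42,0],[47,7],[49,0]]
[[13,14],[15,12],[27,5],[29,3],[34,19],[42,0],[47,17],[49,0]]
[[13,14],[15,12],[16,14],[23,12],[27,5],[29,3],[34,19],[42,0],[47,17],[49,0]]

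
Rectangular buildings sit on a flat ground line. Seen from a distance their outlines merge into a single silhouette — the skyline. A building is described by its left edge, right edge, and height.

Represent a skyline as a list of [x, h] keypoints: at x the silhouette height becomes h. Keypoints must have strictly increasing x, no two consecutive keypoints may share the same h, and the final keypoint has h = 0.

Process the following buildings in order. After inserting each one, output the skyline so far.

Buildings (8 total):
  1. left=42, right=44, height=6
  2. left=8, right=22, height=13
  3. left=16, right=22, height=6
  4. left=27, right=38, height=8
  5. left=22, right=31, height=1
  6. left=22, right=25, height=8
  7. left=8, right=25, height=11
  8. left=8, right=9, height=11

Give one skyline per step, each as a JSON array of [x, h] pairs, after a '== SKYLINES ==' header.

== SKYLINES ==
[[42,6],[44,0]]
[[8,13],[22,0],[42,6],[44,0]]
[[8,13],[22,0],[42,6],[44,0]]
[[8,13],[22,0],[27,8],[38,0],[42,6],[44,0]]
[[8,13],[22,1],[27,8],[38,0],[42,6],[44,0]]
[[8,13],[22,8],[25,1],[27,8],[38,0],[42,6],[44,0]]
[[8,13],[22,11],[25,1],[27,8],[38,0],[42,6],[44,0]]
[[8,13],[22,11],[25,1],[27,8],[38,0],[42,6],[44,0]]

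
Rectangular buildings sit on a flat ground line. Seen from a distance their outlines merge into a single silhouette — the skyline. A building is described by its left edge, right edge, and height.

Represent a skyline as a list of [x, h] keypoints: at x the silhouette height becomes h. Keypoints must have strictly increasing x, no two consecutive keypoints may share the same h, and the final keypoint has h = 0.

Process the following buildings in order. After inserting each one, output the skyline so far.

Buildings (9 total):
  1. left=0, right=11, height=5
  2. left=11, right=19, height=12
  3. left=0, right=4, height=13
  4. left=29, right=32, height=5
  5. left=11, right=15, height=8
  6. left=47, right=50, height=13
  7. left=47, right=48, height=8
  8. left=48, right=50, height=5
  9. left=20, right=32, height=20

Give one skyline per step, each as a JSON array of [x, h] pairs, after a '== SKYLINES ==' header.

== SKYLINES ==
[[0,5],[11,0]]
[[0,5],[11,12],[19,0]]
[[0,13],[4,5],[11,12],[19,0]]
[[0,13],[4,5],[11,12],[19,0],[29,5],[32,0]]
[[0,13],[4,5],[11,12],[19,0],[29,5],[32,0]]
[[0,13],[4,5],[11,12],[19,0],[29,5],[32,0],[47,13],[50,0]]
[[0,13],[4,5],[11,12],[19,0],[29,5],[32,0],[47,13],[50,0]]
[[0,13],[4,5],[11,12],[19,0],[29,5],[32,0],[47,13],[50,0]]
[[0,13],[4,5],[11,12],[19,0],[20,20],[32,0],[47,13],[50,0]]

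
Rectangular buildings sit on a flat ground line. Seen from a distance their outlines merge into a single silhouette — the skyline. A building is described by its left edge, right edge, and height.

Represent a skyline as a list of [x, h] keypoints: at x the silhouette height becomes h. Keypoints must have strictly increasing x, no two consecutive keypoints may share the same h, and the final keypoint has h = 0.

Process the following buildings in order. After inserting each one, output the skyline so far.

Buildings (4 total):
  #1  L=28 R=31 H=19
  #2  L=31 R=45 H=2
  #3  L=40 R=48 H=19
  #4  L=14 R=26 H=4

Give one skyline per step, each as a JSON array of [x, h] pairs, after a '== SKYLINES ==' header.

== SKYLINES ==
[[28,19],[31,0]]
[[28,19],[31,2],[45,0]]
[[28,19],[31,2],[40,19],[48,0]]
[[14,4],[26,0],[28,19],[31,2],[40,19],[48,0]]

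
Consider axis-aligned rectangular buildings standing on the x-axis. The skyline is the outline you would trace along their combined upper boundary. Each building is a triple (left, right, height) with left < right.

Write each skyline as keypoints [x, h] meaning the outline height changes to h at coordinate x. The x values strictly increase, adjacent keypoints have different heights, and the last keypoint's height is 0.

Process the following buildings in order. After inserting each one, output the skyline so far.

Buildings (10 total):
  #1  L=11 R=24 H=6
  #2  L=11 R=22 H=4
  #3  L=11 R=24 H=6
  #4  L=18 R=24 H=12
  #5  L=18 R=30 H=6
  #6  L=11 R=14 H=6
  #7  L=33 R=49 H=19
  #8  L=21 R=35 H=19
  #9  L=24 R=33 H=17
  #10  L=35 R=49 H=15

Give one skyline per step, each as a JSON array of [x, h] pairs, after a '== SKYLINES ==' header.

== SKYLINES ==
[[11,6],[24,0]]
[[11,6],[24,0]]
[[11,6],[24,0]]
[[11,6],[18,12],[24,0]]
[[11,6],[18,12],[24,6],[30,0]]
[[11,6],[18,12],[24,6],[30,0]]
[[11,6],[18,12],[24,6],[30,0],[33,19],[49,0]]
[[11,6],[18,12],[21,19],[49,0]]
[[11,6],[18,12],[21,19],[49,0]]
[[11,6],[18,12],[21,19],[49,0]]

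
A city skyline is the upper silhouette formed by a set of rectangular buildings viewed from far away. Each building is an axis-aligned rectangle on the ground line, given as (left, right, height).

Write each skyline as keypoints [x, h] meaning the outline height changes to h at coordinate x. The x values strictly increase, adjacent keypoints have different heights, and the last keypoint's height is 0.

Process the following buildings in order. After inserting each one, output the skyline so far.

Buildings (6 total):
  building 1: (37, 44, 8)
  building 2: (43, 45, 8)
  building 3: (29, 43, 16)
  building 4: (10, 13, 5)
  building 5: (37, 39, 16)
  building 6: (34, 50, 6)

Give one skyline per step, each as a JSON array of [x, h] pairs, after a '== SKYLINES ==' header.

== SKYLINES ==
[[37,8],[44,0]]
[[37,8],[45,0]]
[[29,16],[43,8],[45,0]]
[[10,5],[13,0],[29,16],[43,8],[45,0]]
[[10,5],[13,0],[29,16],[43,8],[45,0]]
[[10,5],[13,0],[29,16],[43,8],[45,6],[50,0]]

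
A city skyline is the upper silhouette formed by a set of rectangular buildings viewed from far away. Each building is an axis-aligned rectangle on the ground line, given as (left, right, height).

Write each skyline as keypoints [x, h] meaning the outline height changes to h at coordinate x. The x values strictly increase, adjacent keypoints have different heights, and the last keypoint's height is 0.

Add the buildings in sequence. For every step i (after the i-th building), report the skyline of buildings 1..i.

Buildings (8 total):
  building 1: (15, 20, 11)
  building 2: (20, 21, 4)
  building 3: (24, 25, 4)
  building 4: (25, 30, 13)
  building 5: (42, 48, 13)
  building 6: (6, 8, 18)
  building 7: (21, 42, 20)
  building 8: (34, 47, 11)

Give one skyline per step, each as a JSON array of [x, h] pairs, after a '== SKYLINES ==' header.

== SKYLINES ==
[[15,11],[20,0]]
[[15,11],[20,4],[21,0]]
[[15,11],[20,4],[21,0],[24,4],[25,0]]
[[15,11],[20,4],[21,0],[24,4],[25,13],[30,0]]
[[15,11],[20,4],[21,0],[24,4],[25,13],[30,0],[42,13],[48,0]]
[[6,18],[8,0],[15,11],[20,4],[21,0],[24,4],[25,13],[30,0],[42,13],[48,0]]
[[6,18],[8,0],[15,11],[20,4],[21,20],[42,13],[48,0]]
[[6,18],[8,0],[15,11],[20,4],[21,20],[42,13],[48,0]]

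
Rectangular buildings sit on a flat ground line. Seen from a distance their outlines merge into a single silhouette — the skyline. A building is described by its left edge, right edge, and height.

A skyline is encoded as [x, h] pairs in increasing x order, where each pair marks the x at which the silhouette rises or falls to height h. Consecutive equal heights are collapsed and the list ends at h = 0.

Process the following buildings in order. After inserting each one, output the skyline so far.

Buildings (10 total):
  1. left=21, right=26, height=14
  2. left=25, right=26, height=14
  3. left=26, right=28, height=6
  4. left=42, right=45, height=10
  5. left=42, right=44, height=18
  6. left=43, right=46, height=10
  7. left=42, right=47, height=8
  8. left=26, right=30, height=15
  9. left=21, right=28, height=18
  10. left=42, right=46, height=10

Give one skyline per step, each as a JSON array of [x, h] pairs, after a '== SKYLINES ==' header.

== SKYLINES ==
[[21,14],[26,0]]
[[21,14],[26,0]]
[[21,14],[26,6],[28,0]]
[[21,14],[26,6],[28,0],[42,10],[45,0]]
[[21,14],[26,6],[28,0],[42,18],[44,10],[45,0]]
[[21,14],[26,6],[28,0],[42,18],[44,10],[46,0]]
[[21,14],[26,6],[28,0],[42,18],[44,10],[46,8],[47,0]]
[[21,14],[26,15],[30,0],[42,18],[44,10],[46,8],[47,0]]
[[21,18],[28,15],[30,0],[42,18],[44,10],[46,8],[47,0]]
[[21,18],[28,15],[30,0],[42,18],[44,10],[46,8],[47,0]]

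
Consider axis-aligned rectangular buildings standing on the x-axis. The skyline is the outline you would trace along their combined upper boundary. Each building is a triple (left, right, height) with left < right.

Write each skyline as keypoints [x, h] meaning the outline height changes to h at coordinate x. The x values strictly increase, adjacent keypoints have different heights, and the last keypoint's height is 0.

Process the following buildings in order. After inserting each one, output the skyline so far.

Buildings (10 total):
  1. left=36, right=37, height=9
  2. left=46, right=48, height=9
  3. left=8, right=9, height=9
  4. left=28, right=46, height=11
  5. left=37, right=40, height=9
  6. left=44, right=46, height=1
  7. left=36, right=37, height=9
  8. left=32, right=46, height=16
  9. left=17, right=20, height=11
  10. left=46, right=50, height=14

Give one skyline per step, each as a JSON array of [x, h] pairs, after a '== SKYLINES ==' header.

== SKYLINES ==
[[36,9],[37,0]]
[[36,9],[37,0],[46,9],[48,0]]
[[8,9],[9,0],[36,9],[37,0],[46,9],[48,0]]
[[8,9],[9,0],[28,11],[46,9],[48,0]]
[[8,9],[9,0],[28,11],[46,9],[48,0]]
[[8,9],[9,0],[28,11],[46,9],[48,0]]
[[8,9],[9,0],[28,11],[46,9],[48,0]]
[[8,9],[9,0],[28,11],[32,16],[46,9],[48,0]]
[[8,9],[9,0],[17,11],[20,0],[28,11],[32,16],[46,9],[48,0]]
[[8,9],[9,0],[17,11],[20,0],[28,11],[32,16],[46,14],[50,0]]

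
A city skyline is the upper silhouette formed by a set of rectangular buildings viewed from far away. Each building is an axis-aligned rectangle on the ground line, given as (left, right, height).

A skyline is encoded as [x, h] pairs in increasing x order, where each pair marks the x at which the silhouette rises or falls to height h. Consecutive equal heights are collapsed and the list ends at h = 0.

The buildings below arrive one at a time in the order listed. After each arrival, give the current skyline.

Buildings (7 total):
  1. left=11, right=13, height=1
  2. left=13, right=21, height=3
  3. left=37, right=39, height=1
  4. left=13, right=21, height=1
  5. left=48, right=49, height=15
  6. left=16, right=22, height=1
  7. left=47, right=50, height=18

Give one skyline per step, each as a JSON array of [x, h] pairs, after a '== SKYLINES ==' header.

== SKYLINES ==
[[11,1],[13,0]]
[[11,1],[13,3],[21,0]]
[[11,1],[13,3],[21,0],[37,1],[39,0]]
[[11,1],[13,3],[21,0],[37,1],[39,0]]
[[11,1],[13,3],[21,0],[37,1],[39,0],[48,15],[49,0]]
[[11,1],[13,3],[21,1],[22,0],[37,1],[39,0],[48,15],[49,0]]
[[11,1],[13,3],[21,1],[22,0],[37,1],[39,0],[47,18],[50,0]]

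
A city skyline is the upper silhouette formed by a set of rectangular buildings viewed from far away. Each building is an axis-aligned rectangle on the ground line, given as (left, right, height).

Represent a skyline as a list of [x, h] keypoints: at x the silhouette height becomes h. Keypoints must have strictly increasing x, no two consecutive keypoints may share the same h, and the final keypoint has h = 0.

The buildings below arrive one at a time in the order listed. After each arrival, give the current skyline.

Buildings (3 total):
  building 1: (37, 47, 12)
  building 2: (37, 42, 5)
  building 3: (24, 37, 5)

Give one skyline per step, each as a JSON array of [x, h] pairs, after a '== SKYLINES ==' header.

== SKYLINES ==
[[37,12],[47,0]]
[[37,12],[47,0]]
[[24,5],[37,12],[47,0]]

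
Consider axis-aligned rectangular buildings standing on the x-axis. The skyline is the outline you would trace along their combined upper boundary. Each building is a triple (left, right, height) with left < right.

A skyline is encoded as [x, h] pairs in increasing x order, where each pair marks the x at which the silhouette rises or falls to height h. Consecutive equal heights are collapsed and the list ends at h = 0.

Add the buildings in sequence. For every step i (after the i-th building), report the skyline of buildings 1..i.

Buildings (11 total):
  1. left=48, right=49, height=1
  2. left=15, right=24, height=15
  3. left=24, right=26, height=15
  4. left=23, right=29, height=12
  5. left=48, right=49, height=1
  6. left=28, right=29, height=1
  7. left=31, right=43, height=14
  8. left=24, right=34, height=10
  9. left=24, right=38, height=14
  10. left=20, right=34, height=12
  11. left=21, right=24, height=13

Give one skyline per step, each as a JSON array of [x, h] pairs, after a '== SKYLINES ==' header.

== SKYLINES ==
[[48,1],[49,0]]
[[15,15],[24,0],[48,1],[49,0]]
[[15,15],[26,0],[48,1],[49,0]]
[[15,15],[26,12],[29,0],[48,1],[49,0]]
[[15,15],[26,12],[29,0],[48,1],[49,0]]
[[15,15],[26,12],[29,0],[48,1],[49,0]]
[[15,15],[26,12],[29,0],[31,14],[43,0],[48,1],[49,0]]
[[15,15],[26,12],[29,10],[31,14],[43,0],[48,1],[49,0]]
[[15,15],[26,14],[43,0],[48,1],[49,0]]
[[15,15],[26,14],[43,0],[48,1],[49,0]]
[[15,15],[26,14],[43,0],[48,1],[49,0]]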